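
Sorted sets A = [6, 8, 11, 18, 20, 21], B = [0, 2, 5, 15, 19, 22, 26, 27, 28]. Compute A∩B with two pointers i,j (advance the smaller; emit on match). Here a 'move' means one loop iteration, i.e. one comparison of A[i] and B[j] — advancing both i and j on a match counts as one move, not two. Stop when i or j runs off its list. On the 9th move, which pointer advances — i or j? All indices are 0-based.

i=0 j=0: 6>0, j++
i=0 j=1: 6>2, j++
i=0 j=2: 6>5, j++
i=0 j=3: 6<15, i++
i=1 j=3: 8<15, i++
i=2 j=3: 11<15, i++
i=3 j=3: 18>15, j++
i=3 j=4: 18<19, i++
i=4 j=4: 20>19, j++

j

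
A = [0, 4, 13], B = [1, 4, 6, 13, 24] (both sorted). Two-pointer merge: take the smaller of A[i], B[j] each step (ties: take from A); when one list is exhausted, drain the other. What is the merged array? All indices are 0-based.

[i=0,j=0] A[i]=0<=B[j]=1 take 0 → i++
[i=1,j=0] A[i]=4>B[j]=1 take 1 → j++
[i=1,j=1] A[i]=4<=B[j]=4 take 4 → i++
[i=2,j=1] A[i]=13>B[j]=4 take 4 → j++
[i=2,j=2] A[i]=13>B[j]=6 take 6 → j++
[i=2,j=3] A[i]=13<=B[j]=13 take 13 → i++
[i=3,j=3] A done, take B[j]=13 → j++
[i=3,j=4] A done, take B[j]=24 → j++

[0, 1, 4, 4, 6, 13, 13, 24]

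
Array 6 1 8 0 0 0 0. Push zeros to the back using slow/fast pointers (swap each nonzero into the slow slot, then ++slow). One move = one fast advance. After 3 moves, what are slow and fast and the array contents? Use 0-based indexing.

slow=3, fast=3, a=[6, 1, 8, 0, 0, 0, 0]

(s=0,f=0) a[fast]=6≠0 swap→a[0]=6 → slow++,fast++
(s=1,f=1) a[fast]=1≠0 swap→a[1]=1 → slow++,fast++
(s=2,f=2) a[fast]=8≠0 swap→a[2]=8 → slow++,fast++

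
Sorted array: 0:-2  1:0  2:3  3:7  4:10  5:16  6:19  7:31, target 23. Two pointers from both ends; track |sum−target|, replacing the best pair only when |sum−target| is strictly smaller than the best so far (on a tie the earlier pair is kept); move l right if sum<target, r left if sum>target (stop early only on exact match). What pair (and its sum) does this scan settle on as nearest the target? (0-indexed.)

[0,7] -2+31=29 d=6 * → r--
[0,6] -2+19=17 d=6 → l++
[1,6] 0+19=19 d=4 * → l++
[2,6] 3+19=22 d=1 * → l++
[3,6] 7+19=26 d=3 → r--
[3,5] 7+16=23 d=0 * → stop

pair (7, 16) with sum 23 (|Δ|=0)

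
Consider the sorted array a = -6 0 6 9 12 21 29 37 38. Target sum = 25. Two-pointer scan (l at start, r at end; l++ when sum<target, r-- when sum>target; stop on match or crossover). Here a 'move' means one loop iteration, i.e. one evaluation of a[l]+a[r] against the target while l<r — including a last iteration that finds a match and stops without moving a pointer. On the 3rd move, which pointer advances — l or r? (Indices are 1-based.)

l

[1,9] -6+38=32 >25 → r--
[1,8] -6+37=31 >25 → r--
[1,7] -6+29=23 <25 → l++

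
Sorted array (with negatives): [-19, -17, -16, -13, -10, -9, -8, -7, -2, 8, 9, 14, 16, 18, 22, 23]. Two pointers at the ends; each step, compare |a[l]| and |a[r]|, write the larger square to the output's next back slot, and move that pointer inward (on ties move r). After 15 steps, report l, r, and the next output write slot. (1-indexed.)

l=9, r=9, next write slot=1

[1,16] |-19|<=|23| out[16]=529 → r--
[1,15] |-19|<=|22| out[15]=484 → r--
[1,14] |-19|>|18| out[14]=361 → l++
[2,14] |-17|<=|18| out[13]=324 → r--
[2,13] |-17|>|16| out[12]=289 → l++
[3,13] |-16|<=|16| out[11]=256 → r--
[3,12] |-16|>|14| out[10]=256 → l++
[4,12] |-13|<=|14| out[9]=196 → r--
[4,11] |-13|>|9| out[8]=169 → l++
[5,11] |-10|>|9| out[7]=100 → l++
[6,11] |-9|<=|9| out[6]=81 → r--
[6,10] |-9|>|8| out[5]=81 → l++
[7,10] |-8|<=|8| out[4]=64 → r--
[7,9] |-8|>|-2| out[3]=64 → l++
[8,9] |-7|>|-2| out[2]=49 → l++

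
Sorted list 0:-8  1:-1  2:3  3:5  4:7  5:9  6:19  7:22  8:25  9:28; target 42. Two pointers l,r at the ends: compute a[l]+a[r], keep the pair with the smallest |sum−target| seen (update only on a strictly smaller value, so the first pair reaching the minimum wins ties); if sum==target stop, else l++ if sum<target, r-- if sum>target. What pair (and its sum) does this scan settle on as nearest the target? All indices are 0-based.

pair (19, 22) with sum 41 (|Δ|=1)

[0,9] -8+28=20 d=22 * → l++
[1,9] -1+28=27 d=15 * → l++
[2,9] 3+28=31 d=11 * → l++
[3,9] 5+28=33 d=9 * → l++
[4,9] 7+28=35 d=7 * → l++
[5,9] 9+28=37 d=5 * → l++
[6,9] 19+28=47 d=5 → r--
[6,8] 19+25=44 d=2 * → r--
[6,7] 19+22=41 d=1 * → l++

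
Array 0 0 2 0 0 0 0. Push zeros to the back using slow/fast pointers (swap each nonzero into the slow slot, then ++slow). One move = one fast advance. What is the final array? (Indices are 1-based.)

[2, 0, 0, 0, 0, 0, 0]

(s=1,f=1) a[fast]=0 → fast++
(s=1,f=2) a[fast]=0 → fast++
(s=1,f=3) a[fast]=2≠0 swap→a[1]=2 → slow++,fast++
(s=2,f=4) a[fast]=0 → fast++
(s=2,f=5) a[fast]=0 → fast++
(s=2,f=6) a[fast]=0 → fast++
(s=2,f=7) a[fast]=0 → fast++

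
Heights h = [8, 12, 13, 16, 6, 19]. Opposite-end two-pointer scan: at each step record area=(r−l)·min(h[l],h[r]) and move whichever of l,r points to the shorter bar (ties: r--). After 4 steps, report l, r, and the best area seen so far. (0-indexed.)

l=4, r=5, best area=48

l=0 r=5: min(8,19)*5=40 best=40 *, l++
l=1 r=5: min(12,19)*4=48 best=48 *, l++
l=2 r=5: min(13,19)*3=39 best=48, l++
l=3 r=5: min(16,19)*2=32 best=48, l++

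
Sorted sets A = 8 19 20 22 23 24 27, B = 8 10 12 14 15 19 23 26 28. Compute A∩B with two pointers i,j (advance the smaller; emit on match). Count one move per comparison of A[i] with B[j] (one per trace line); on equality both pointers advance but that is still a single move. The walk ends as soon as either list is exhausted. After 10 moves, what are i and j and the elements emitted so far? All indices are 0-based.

[i=0,j=0] 8==8 emit → i++,j++
[i=1,j=1] 19>10 → j++
[i=1,j=2] 19>12 → j++
[i=1,j=3] 19>14 → j++
[i=1,j=4] 19>15 → j++
[i=1,j=5] 19==19 emit → i++,j++
[i=2,j=6] 20<23 → i++
[i=3,j=6] 22<23 → i++
[i=4,j=6] 23==23 emit → i++,j++
[i=5,j=7] 24<26 → i++

i=6, j=7, emitted=[8, 19, 23]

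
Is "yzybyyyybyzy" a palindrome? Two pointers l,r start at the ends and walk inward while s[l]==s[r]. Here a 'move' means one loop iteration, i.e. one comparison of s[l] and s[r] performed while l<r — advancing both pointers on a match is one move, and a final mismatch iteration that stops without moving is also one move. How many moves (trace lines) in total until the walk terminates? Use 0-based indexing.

6 moves

[0,11] 'y'=='y' → l++,r--
[1,10] 'z'=='z' → l++,r--
[2,9] 'y'=='y' → l++,r--
[3,8] 'b'=='b' → l++,r--
[4,7] 'y'=='y' → l++,r--
[5,6] 'y'=='y' → l++,r--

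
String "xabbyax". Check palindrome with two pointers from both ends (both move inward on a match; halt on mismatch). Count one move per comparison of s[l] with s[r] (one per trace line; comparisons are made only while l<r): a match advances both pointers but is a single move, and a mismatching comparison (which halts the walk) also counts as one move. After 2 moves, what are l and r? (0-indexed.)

l=2, r=4

[0,6] 'x'=='x' → l++,r--
[1,5] 'a'=='a' → l++,r--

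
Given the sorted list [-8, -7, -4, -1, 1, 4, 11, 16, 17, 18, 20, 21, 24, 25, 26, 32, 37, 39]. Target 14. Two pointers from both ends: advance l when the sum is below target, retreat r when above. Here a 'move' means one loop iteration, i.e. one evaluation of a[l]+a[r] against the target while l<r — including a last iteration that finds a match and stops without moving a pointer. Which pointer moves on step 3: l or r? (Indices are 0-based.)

l=0 r=17: -8+39=31 >14, r--
l=0 r=16: -8+37=29 >14, r--
l=0 r=15: -8+32=24 >14, r--

r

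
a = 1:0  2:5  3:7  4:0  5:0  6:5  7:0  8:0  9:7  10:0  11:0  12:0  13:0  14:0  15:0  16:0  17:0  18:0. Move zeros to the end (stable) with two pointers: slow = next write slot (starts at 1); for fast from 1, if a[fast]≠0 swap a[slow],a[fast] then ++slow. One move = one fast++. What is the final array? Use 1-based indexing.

[5, 7, 5, 7, 0, 0, 0, 0, 0, 0, 0, 0, 0, 0, 0, 0, 0, 0]

slow=1 fast=1: a[fast]=0, fast++
slow=1 fast=2: a[fast]=5≠0 swap→a[1]=5, slow++,fast++
slow=2 fast=3: a[fast]=7≠0 swap→a[2]=7, slow++,fast++
slow=3 fast=4: a[fast]=0, fast++
slow=3 fast=5: a[fast]=0, fast++
slow=3 fast=6: a[fast]=5≠0 swap→a[3]=5, slow++,fast++
slow=4 fast=7: a[fast]=0, fast++
slow=4 fast=8: a[fast]=0, fast++
slow=4 fast=9: a[fast]=7≠0 swap→a[4]=7, slow++,fast++
slow=5 fast=10: a[fast]=0, fast++
slow=5 fast=11: a[fast]=0, fast++
slow=5 fast=12: a[fast]=0, fast++
slow=5 fast=13: a[fast]=0, fast++
slow=5 fast=14: a[fast]=0, fast++
slow=5 fast=15: a[fast]=0, fast++
slow=5 fast=16: a[fast]=0, fast++
slow=5 fast=17: a[fast]=0, fast++
slow=5 fast=18: a[fast]=0, fast++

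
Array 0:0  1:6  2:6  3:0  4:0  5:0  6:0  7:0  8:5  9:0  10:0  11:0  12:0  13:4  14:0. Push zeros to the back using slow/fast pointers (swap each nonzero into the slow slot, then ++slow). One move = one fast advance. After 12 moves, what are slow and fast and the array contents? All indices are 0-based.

slow=3, fast=12, a=[6, 6, 5, 0, 0, 0, 0, 0, 0, 0, 0, 0, 0, 4, 0]

(s=0,f=0) a[fast]=0 → fast++
(s=0,f=1) a[fast]=6≠0 swap→a[0]=6 → slow++,fast++
(s=1,f=2) a[fast]=6≠0 swap→a[1]=6 → slow++,fast++
(s=2,f=3) a[fast]=0 → fast++
(s=2,f=4) a[fast]=0 → fast++
(s=2,f=5) a[fast]=0 → fast++
(s=2,f=6) a[fast]=0 → fast++
(s=2,f=7) a[fast]=0 → fast++
(s=2,f=8) a[fast]=5≠0 swap→a[2]=5 → slow++,fast++
(s=3,f=9) a[fast]=0 → fast++
(s=3,f=10) a[fast]=0 → fast++
(s=3,f=11) a[fast]=0 → fast++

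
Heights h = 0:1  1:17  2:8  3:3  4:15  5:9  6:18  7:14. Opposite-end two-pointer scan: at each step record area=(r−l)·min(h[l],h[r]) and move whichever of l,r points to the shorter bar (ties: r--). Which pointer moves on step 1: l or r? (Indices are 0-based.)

[0,7] min(1,14)*7=7 best=7 * → l++

l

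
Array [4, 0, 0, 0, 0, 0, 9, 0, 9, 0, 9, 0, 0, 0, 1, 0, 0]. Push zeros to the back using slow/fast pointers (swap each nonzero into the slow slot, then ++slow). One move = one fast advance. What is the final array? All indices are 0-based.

slow=0 fast=0: a[fast]=4≠0 swap→a[0]=4, slow++,fast++
slow=1 fast=1: a[fast]=0, fast++
slow=1 fast=2: a[fast]=0, fast++
slow=1 fast=3: a[fast]=0, fast++
slow=1 fast=4: a[fast]=0, fast++
slow=1 fast=5: a[fast]=0, fast++
slow=1 fast=6: a[fast]=9≠0 swap→a[1]=9, slow++,fast++
slow=2 fast=7: a[fast]=0, fast++
slow=2 fast=8: a[fast]=9≠0 swap→a[2]=9, slow++,fast++
slow=3 fast=9: a[fast]=0, fast++
slow=3 fast=10: a[fast]=9≠0 swap→a[3]=9, slow++,fast++
slow=4 fast=11: a[fast]=0, fast++
slow=4 fast=12: a[fast]=0, fast++
slow=4 fast=13: a[fast]=0, fast++
slow=4 fast=14: a[fast]=1≠0 swap→a[4]=1, slow++,fast++
slow=5 fast=15: a[fast]=0, fast++
slow=5 fast=16: a[fast]=0, fast++

[4, 9, 9, 9, 1, 0, 0, 0, 0, 0, 0, 0, 0, 0, 0, 0, 0]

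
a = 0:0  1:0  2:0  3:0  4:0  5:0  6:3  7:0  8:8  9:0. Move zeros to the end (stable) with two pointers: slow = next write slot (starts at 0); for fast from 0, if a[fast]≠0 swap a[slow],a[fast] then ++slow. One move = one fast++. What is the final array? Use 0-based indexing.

[3, 8, 0, 0, 0, 0, 0, 0, 0, 0]

slow=0 fast=0: a[fast]=0, fast++
slow=0 fast=1: a[fast]=0, fast++
slow=0 fast=2: a[fast]=0, fast++
slow=0 fast=3: a[fast]=0, fast++
slow=0 fast=4: a[fast]=0, fast++
slow=0 fast=5: a[fast]=0, fast++
slow=0 fast=6: a[fast]=3≠0 swap→a[0]=3, slow++,fast++
slow=1 fast=7: a[fast]=0, fast++
slow=1 fast=8: a[fast]=8≠0 swap→a[1]=8, slow++,fast++
slow=2 fast=9: a[fast]=0, fast++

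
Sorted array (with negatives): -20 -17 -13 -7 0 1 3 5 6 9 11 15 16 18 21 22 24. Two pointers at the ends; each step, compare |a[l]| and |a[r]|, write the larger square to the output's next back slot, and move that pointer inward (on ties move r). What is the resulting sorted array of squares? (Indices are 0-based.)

[0, 1, 9, 25, 36, 49, 81, 121, 169, 225, 256, 289, 324, 400, 441, 484, 576]

l=0 r=16: |-20|<=|24| out[16]=576, r--
l=0 r=15: |-20|<=|22| out[15]=484, r--
l=0 r=14: |-20|<=|21| out[14]=441, r--
l=0 r=13: |-20|>|18| out[13]=400, l++
l=1 r=13: |-17|<=|18| out[12]=324, r--
l=1 r=12: |-17|>|16| out[11]=289, l++
l=2 r=12: |-13|<=|16| out[10]=256, r--
l=2 r=11: |-13|<=|15| out[9]=225, r--
l=2 r=10: |-13|>|11| out[8]=169, l++
l=3 r=10: |-7|<=|11| out[7]=121, r--
l=3 r=9: |-7|<=|9| out[6]=81, r--
l=3 r=8: |-7|>|6| out[5]=49, l++
l=4 r=8: |0|<=|6| out[4]=36, r--
l=4 r=7: |0|<=|5| out[3]=25, r--
l=4 r=6: |0|<=|3| out[2]=9, r--
l=4 r=5: |0|<=|1| out[1]=1, r--
l=4 r=4: |0|<=|0| out[0]=0, r--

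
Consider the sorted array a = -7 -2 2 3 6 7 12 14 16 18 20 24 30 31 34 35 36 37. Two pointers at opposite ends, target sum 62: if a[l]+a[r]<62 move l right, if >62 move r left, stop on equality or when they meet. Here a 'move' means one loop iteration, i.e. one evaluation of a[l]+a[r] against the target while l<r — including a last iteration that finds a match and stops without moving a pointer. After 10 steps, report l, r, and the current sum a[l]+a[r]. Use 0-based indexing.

l=10, r=17, sum=57

[0,17] -7+37=30 <62 → l++
[1,17] -2+37=35 <62 → l++
[2,17] 2+37=39 <62 → l++
[3,17] 3+37=40 <62 → l++
[4,17] 6+37=43 <62 → l++
[5,17] 7+37=44 <62 → l++
[6,17] 12+37=49 <62 → l++
[7,17] 14+37=51 <62 → l++
[8,17] 16+37=53 <62 → l++
[9,17] 18+37=55 <62 → l++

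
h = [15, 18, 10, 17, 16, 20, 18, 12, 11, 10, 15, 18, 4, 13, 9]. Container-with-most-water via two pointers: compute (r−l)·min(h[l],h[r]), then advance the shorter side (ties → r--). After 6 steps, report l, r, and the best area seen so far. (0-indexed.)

[0,14] min(15,9)*14=126 best=126 * → r--
[0,13] min(15,13)*13=169 best=169 * → r--
[0,12] min(15,4)*12=48 best=169 → r--
[0,11] min(15,18)*11=165 best=169 → l++
[1,11] min(18,18)*10=180 best=180 * → r--
[1,10] min(18,15)*9=135 best=180 → r--

l=1, r=9, best area=180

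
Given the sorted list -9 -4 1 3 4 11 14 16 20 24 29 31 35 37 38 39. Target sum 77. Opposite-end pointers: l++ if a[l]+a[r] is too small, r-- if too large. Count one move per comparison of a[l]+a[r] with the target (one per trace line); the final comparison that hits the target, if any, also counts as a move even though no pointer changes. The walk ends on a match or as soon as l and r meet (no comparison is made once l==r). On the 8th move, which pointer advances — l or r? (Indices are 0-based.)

[0,15] -9+39=30 <77 → l++
[1,15] -4+39=35 <77 → l++
[2,15] 1+39=40 <77 → l++
[3,15] 3+39=42 <77 → l++
[4,15] 4+39=43 <77 → l++
[5,15] 11+39=50 <77 → l++
[6,15] 14+39=53 <77 → l++
[7,15] 16+39=55 <77 → l++

l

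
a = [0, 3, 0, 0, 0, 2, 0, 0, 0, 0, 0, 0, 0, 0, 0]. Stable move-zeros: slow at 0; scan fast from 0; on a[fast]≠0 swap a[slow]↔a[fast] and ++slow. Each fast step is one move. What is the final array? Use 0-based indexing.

[3, 2, 0, 0, 0, 0, 0, 0, 0, 0, 0, 0, 0, 0, 0]

slow=0 fast=0: a[fast]=0, fast++
slow=0 fast=1: a[fast]=3≠0 swap→a[0]=3, slow++,fast++
slow=1 fast=2: a[fast]=0, fast++
slow=1 fast=3: a[fast]=0, fast++
slow=1 fast=4: a[fast]=0, fast++
slow=1 fast=5: a[fast]=2≠0 swap→a[1]=2, slow++,fast++
slow=2 fast=6: a[fast]=0, fast++
slow=2 fast=7: a[fast]=0, fast++
slow=2 fast=8: a[fast]=0, fast++
slow=2 fast=9: a[fast]=0, fast++
slow=2 fast=10: a[fast]=0, fast++
slow=2 fast=11: a[fast]=0, fast++
slow=2 fast=12: a[fast]=0, fast++
slow=2 fast=13: a[fast]=0, fast++
slow=2 fast=14: a[fast]=0, fast++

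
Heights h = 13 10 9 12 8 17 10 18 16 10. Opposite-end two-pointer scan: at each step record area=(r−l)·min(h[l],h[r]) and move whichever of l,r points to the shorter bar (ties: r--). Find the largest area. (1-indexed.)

max area = 104

[1,10] min(13,10)*9=90 best=90 * → r--
[1,9] min(13,16)*8=104 best=104 * → l++
[2,9] min(10,16)*7=70 best=104 → l++
[3,9] min(9,16)*6=54 best=104 → l++
[4,9] min(12,16)*5=60 best=104 → l++
[5,9] min(8,16)*4=32 best=104 → l++
[6,9] min(17,16)*3=48 best=104 → r--
[6,8] min(17,18)*2=34 best=104 → l++
[7,8] min(10,18)*1=10 best=104 → l++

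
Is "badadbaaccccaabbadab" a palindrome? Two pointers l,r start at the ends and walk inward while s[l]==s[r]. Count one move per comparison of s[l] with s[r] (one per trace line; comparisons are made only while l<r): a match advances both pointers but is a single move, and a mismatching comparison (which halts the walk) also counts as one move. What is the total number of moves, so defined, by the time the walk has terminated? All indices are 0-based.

5 moves

l=0 r=19: 'b'=='b', l++,r--
l=1 r=18: 'a'=='a', l++,r--
l=2 r=17: 'd'=='d', l++,r--
l=3 r=16: 'a'=='a', l++,r--
l=4 r=15: 'd'!='b', stop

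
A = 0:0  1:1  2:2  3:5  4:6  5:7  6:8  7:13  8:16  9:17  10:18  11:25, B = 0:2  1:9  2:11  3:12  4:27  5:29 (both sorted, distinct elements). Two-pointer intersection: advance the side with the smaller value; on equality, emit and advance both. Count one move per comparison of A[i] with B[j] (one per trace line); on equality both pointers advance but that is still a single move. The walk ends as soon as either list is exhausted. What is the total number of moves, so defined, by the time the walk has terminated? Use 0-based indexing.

15 moves

[i=0,j=0] 0<2 → i++
[i=1,j=0] 1<2 → i++
[i=2,j=0] 2==2 emit → i++,j++
[i=3,j=1] 5<9 → i++
[i=4,j=1] 6<9 → i++
[i=5,j=1] 7<9 → i++
[i=6,j=1] 8<9 → i++
[i=7,j=1] 13>9 → j++
[i=7,j=2] 13>11 → j++
[i=7,j=3] 13>12 → j++
[i=7,j=4] 13<27 → i++
[i=8,j=4] 16<27 → i++
[i=9,j=4] 17<27 → i++
[i=10,j=4] 18<27 → i++
[i=11,j=4] 25<27 → i++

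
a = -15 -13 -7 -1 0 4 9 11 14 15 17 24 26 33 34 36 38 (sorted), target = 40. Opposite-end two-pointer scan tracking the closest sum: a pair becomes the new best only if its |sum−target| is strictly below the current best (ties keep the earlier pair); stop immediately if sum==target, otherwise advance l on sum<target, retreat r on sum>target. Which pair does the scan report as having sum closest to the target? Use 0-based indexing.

pair (4, 36) with sum 40 (|Δ|=0)

l=0 r=16: -15+38=23 d=17 *, l++
l=1 r=16: -13+38=25 d=15 *, l++
l=2 r=16: -7+38=31 d=9 *, l++
l=3 r=16: -1+38=37 d=3 *, l++
l=4 r=16: 0+38=38 d=2 *, l++
l=5 r=16: 4+38=42 d=2, r--
l=5 r=15: 4+36=40 d=0 *, stop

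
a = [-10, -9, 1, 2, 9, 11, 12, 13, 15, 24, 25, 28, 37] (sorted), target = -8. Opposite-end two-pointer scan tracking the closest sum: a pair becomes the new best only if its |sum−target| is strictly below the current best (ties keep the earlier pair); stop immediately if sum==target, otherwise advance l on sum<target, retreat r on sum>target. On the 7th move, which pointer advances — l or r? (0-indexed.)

[0,12] -10+37=27 d=35 * → r--
[0,11] -10+28=18 d=26 * → r--
[0,10] -10+25=15 d=23 * → r--
[0,9] -10+24=14 d=22 * → r--
[0,8] -10+15=5 d=13 * → r--
[0,7] -10+13=3 d=11 * → r--
[0,6] -10+12=2 d=10 * → r--

r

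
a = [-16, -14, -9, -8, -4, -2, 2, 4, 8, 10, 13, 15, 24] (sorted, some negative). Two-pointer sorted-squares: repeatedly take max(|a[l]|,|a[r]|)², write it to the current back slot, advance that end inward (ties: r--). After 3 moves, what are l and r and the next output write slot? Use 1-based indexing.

l=1 r=13: |-16|<=|24| out[13]=576, r--
l=1 r=12: |-16|>|15| out[12]=256, l++
l=2 r=12: |-14|<=|15| out[11]=225, r--

l=2, r=11, next write slot=10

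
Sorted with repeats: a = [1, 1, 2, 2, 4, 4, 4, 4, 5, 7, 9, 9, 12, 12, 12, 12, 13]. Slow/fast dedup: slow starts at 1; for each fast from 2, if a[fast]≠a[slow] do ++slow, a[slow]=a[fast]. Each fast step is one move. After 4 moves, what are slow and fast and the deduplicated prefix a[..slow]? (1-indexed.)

(s=1,f=2) a[fast]=1=a[slow] dup → fast++
(s=1,f=3) a[fast]=2≠a[slow]=1 write a[2]=2 → slow++,fast++
(s=2,f=4) a[fast]=2=a[slow] dup → fast++
(s=2,f=5) a[fast]=4≠a[slow]=2 write a[3]=4 → slow++,fast++

slow=3, fast=6, prefix=[1, 2, 4]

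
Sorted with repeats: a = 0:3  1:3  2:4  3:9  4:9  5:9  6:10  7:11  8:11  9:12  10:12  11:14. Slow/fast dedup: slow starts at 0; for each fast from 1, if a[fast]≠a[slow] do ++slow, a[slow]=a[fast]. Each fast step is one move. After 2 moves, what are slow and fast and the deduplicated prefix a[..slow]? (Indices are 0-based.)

slow=1, fast=3, prefix=[3, 4]

slow=0 fast=1: a[fast]=3=a[slow] dup, fast++
slow=0 fast=2: a[fast]=4≠a[slow]=3 write a[1]=4, slow++,fast++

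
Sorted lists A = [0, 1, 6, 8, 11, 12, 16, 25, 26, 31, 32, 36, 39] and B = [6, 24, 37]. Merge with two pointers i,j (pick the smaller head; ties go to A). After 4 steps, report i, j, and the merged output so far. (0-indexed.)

[i=0,j=0] A[i]=0<=B[j]=6 take 0 → i++
[i=1,j=0] A[i]=1<=B[j]=6 take 1 → i++
[i=2,j=0] A[i]=6<=B[j]=6 take 6 → i++
[i=3,j=0] A[i]=8>B[j]=6 take 6 → j++

i=3, j=1, merged so far=[0, 1, 6, 6]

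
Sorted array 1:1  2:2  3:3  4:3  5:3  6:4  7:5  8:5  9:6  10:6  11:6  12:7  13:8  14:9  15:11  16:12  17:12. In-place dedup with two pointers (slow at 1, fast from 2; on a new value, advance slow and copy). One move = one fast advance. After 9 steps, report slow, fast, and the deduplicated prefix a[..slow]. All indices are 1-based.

slow=1 fast=2: a[fast]=2≠a[slow]=1 write a[2]=2, slow++,fast++
slow=2 fast=3: a[fast]=3≠a[slow]=2 write a[3]=3, slow++,fast++
slow=3 fast=4: a[fast]=3=a[slow] dup, fast++
slow=3 fast=5: a[fast]=3=a[slow] dup, fast++
slow=3 fast=6: a[fast]=4≠a[slow]=3 write a[4]=4, slow++,fast++
slow=4 fast=7: a[fast]=5≠a[slow]=4 write a[5]=5, slow++,fast++
slow=5 fast=8: a[fast]=5=a[slow] dup, fast++
slow=5 fast=9: a[fast]=6≠a[slow]=5 write a[6]=6, slow++,fast++
slow=6 fast=10: a[fast]=6=a[slow] dup, fast++

slow=6, fast=11, prefix=[1, 2, 3, 4, 5, 6]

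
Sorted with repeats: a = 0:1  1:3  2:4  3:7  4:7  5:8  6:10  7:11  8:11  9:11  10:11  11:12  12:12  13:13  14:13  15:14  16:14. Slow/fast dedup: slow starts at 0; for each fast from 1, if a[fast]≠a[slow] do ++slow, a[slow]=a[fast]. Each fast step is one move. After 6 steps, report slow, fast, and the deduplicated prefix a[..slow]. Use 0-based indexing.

slow=5, fast=7, prefix=[1, 3, 4, 7, 8, 10]

slow=0 fast=1: a[fast]=3≠a[slow]=1 write a[1]=3, slow++,fast++
slow=1 fast=2: a[fast]=4≠a[slow]=3 write a[2]=4, slow++,fast++
slow=2 fast=3: a[fast]=7≠a[slow]=4 write a[3]=7, slow++,fast++
slow=3 fast=4: a[fast]=7=a[slow] dup, fast++
slow=3 fast=5: a[fast]=8≠a[slow]=7 write a[4]=8, slow++,fast++
slow=4 fast=6: a[fast]=10≠a[slow]=8 write a[5]=10, slow++,fast++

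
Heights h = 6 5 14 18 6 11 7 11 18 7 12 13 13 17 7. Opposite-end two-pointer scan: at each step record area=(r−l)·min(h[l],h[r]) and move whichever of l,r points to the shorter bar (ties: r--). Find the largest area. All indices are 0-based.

[0,14] min(6,7)*14=84 best=84 * → l++
[1,14] min(5,7)*13=65 best=84 → l++
[2,14] min(14,7)*12=84 best=84 → r--
[2,13] min(14,17)*11=154 best=154 * → l++
[3,13] min(18,17)*10=170 best=170 * → r--
[3,12] min(18,13)*9=117 best=170 → r--
[3,11] min(18,13)*8=104 best=170 → r--
[3,10] min(18,12)*7=84 best=170 → r--
[3,9] min(18,7)*6=42 best=170 → r--
[3,8] min(18,18)*5=90 best=170 → r--
[3,7] min(18,11)*4=44 best=170 → r--
[3,6] min(18,7)*3=21 best=170 → r--
[3,5] min(18,11)*2=22 best=170 → r--
[3,4] min(18,6)*1=6 best=170 → r--

max area = 170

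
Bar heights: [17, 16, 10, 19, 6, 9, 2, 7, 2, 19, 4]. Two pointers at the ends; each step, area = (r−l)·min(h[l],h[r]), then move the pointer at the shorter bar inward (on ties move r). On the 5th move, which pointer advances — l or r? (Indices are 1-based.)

[1,11] min(17,4)*10=40 best=40 * → r--
[1,10] min(17,19)*9=153 best=153 * → l++
[2,10] min(16,19)*8=128 best=153 → l++
[3,10] min(10,19)*7=70 best=153 → l++
[4,10] min(19,19)*6=114 best=153 → r--

r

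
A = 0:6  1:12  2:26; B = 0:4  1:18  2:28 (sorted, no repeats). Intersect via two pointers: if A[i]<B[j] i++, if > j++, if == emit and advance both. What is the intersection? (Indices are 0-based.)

intersection = []

[i=0,j=0] 6>4 → j++
[i=0,j=1] 6<18 → i++
[i=1,j=1] 12<18 → i++
[i=2,j=1] 26>18 → j++
[i=2,j=2] 26<28 → i++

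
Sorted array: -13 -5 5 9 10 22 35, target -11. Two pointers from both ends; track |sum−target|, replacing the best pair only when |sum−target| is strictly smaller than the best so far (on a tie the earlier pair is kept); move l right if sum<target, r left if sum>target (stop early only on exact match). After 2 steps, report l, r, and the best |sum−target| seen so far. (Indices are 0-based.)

l=0 r=6: -13+35=22 d=33 *, r--
l=0 r=5: -13+22=9 d=20 *, r--

l=0, r=4, best |Δ|=20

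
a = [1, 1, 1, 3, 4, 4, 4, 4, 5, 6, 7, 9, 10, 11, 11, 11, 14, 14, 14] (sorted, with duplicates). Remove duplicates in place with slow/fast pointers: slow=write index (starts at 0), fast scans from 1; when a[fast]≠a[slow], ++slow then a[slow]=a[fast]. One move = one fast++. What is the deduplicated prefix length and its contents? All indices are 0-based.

slow=0 fast=1: a[fast]=1=a[slow] dup, fast++
slow=0 fast=2: a[fast]=1=a[slow] dup, fast++
slow=0 fast=3: a[fast]=3≠a[slow]=1 write a[1]=3, slow++,fast++
slow=1 fast=4: a[fast]=4≠a[slow]=3 write a[2]=4, slow++,fast++
slow=2 fast=5: a[fast]=4=a[slow] dup, fast++
slow=2 fast=6: a[fast]=4=a[slow] dup, fast++
slow=2 fast=7: a[fast]=4=a[slow] dup, fast++
slow=2 fast=8: a[fast]=5≠a[slow]=4 write a[3]=5, slow++,fast++
slow=3 fast=9: a[fast]=6≠a[slow]=5 write a[4]=6, slow++,fast++
slow=4 fast=10: a[fast]=7≠a[slow]=6 write a[5]=7, slow++,fast++
slow=5 fast=11: a[fast]=9≠a[slow]=7 write a[6]=9, slow++,fast++
slow=6 fast=12: a[fast]=10≠a[slow]=9 write a[7]=10, slow++,fast++
slow=7 fast=13: a[fast]=11≠a[slow]=10 write a[8]=11, slow++,fast++
slow=8 fast=14: a[fast]=11=a[slow] dup, fast++
slow=8 fast=15: a[fast]=11=a[slow] dup, fast++
slow=8 fast=16: a[fast]=14≠a[slow]=11 write a[9]=14, slow++,fast++
slow=9 fast=17: a[fast]=14=a[slow] dup, fast++
slow=9 fast=18: a[fast]=14=a[slow] dup, fast++

length 10; prefix = [1, 3, 4, 5, 6, 7, 9, 10, 11, 14]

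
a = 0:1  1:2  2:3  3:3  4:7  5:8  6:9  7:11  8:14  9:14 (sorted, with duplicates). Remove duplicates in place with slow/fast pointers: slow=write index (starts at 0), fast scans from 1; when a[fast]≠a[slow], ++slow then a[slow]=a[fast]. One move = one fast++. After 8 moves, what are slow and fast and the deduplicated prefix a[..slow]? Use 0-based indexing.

slow=7, fast=9, prefix=[1, 2, 3, 7, 8, 9, 11, 14]

slow=0 fast=1: a[fast]=2≠a[slow]=1 write a[1]=2, slow++,fast++
slow=1 fast=2: a[fast]=3≠a[slow]=2 write a[2]=3, slow++,fast++
slow=2 fast=3: a[fast]=3=a[slow] dup, fast++
slow=2 fast=4: a[fast]=7≠a[slow]=3 write a[3]=7, slow++,fast++
slow=3 fast=5: a[fast]=8≠a[slow]=7 write a[4]=8, slow++,fast++
slow=4 fast=6: a[fast]=9≠a[slow]=8 write a[5]=9, slow++,fast++
slow=5 fast=7: a[fast]=11≠a[slow]=9 write a[6]=11, slow++,fast++
slow=6 fast=8: a[fast]=14≠a[slow]=11 write a[7]=14, slow++,fast++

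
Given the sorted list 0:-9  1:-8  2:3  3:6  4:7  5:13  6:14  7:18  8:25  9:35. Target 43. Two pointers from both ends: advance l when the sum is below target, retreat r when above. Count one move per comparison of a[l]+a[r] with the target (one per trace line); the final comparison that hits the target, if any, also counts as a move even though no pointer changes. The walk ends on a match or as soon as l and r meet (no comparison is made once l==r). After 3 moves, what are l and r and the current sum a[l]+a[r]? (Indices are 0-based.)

l=3, r=9, sum=41

[0,9] -9+35=26 <43 → l++
[1,9] -8+35=27 <43 → l++
[2,9] 3+35=38 <43 → l++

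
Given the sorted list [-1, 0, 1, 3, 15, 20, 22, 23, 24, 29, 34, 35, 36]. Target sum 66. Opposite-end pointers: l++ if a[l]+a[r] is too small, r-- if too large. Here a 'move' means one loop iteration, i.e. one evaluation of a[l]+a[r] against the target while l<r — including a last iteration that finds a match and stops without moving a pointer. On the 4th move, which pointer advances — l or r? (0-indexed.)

l=0 r=12: -1+36=35 <66, l++
l=1 r=12: 0+36=36 <66, l++
l=2 r=12: 1+36=37 <66, l++
l=3 r=12: 3+36=39 <66, l++

l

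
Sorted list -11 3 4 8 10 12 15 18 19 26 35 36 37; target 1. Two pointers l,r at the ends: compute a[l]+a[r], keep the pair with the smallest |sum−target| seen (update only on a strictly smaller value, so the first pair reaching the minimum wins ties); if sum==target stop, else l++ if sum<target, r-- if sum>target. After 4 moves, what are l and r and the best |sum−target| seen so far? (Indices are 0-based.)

[0,12] -11+37=26 d=25 * → r--
[0,11] -11+36=25 d=24 * → r--
[0,10] -11+35=24 d=23 * → r--
[0,9] -11+26=15 d=14 * → r--

l=0, r=8, best |Δ|=14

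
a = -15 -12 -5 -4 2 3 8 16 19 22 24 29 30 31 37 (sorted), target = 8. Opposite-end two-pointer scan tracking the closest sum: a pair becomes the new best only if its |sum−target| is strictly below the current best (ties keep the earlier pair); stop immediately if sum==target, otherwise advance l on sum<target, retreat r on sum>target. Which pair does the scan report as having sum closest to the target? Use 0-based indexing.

[0,14] -15+37=22 d=14 * → r--
[0,13] -15+31=16 d=8 * → r--
[0,12] -15+30=15 d=7 * → r--
[0,11] -15+29=14 d=6 * → r--
[0,10] -15+24=9 d=1 * → r--
[0,9] -15+22=7 d=1 → l++
[1,9] -12+22=10 d=2 → r--
[1,8] -12+19=7 d=1 → l++
[2,8] -5+19=14 d=6 → r--
[2,7] -5+16=11 d=3 → r--
[2,6] -5+8=3 d=5 → l++
[3,6] -4+8=4 d=4 → l++
[4,6] 2+8=10 d=2 → r--
[4,5] 2+3=5 d=3 → l++

pair (-15, 24) with sum 9 (|Δ|=1)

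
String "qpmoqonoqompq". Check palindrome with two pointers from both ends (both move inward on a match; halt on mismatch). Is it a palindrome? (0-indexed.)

[0,12] 'q'=='q' → l++,r--
[1,11] 'p'=='p' → l++,r--
[2,10] 'm'=='m' → l++,r--
[3,9] 'o'=='o' → l++,r--
[4,8] 'q'=='q' → l++,r--
[5,7] 'o'=='o' → l++,r--

palindrome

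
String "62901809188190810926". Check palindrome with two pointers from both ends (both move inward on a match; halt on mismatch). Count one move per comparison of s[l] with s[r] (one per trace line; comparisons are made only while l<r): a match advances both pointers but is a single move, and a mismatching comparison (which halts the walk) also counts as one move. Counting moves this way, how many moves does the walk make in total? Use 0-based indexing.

[0,19] '6'=='6' → l++,r--
[1,18] '2'=='2' → l++,r--
[2,17] '9'=='9' → l++,r--
[3,16] '0'=='0' → l++,r--
[4,15] '1'=='1' → l++,r--
[5,14] '8'=='8' → l++,r--
[6,13] '0'=='0' → l++,r--
[7,12] '9'=='9' → l++,r--
[8,11] '1'=='1' → l++,r--
[9,10] '8'=='8' → l++,r--

10 moves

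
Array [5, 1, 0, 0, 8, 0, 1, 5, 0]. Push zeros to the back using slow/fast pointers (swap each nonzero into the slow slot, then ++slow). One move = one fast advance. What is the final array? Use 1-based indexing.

slow=1 fast=1: a[fast]=5≠0 swap→a[1]=5, slow++,fast++
slow=2 fast=2: a[fast]=1≠0 swap→a[2]=1, slow++,fast++
slow=3 fast=3: a[fast]=0, fast++
slow=3 fast=4: a[fast]=0, fast++
slow=3 fast=5: a[fast]=8≠0 swap→a[3]=8, slow++,fast++
slow=4 fast=6: a[fast]=0, fast++
slow=4 fast=7: a[fast]=1≠0 swap→a[4]=1, slow++,fast++
slow=5 fast=8: a[fast]=5≠0 swap→a[5]=5, slow++,fast++
slow=6 fast=9: a[fast]=0, fast++

[5, 1, 8, 1, 5, 0, 0, 0, 0]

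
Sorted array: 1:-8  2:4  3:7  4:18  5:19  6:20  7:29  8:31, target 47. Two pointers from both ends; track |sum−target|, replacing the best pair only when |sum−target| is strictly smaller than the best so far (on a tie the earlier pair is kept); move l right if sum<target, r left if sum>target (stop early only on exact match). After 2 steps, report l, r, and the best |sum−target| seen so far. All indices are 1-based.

l=3, r=8, best |Δ|=12

[1,8] -8+31=23 d=24 * → l++
[2,8] 4+31=35 d=12 * → l++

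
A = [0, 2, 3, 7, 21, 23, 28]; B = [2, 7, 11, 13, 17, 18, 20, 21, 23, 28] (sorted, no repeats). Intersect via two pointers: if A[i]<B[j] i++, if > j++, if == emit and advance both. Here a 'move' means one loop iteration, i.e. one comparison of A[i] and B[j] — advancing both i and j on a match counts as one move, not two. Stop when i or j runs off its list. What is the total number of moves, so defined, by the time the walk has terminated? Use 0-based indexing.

[i=0,j=0] 0<2 → i++
[i=1,j=0] 2==2 emit → i++,j++
[i=2,j=1] 3<7 → i++
[i=3,j=1] 7==7 emit → i++,j++
[i=4,j=2] 21>11 → j++
[i=4,j=3] 21>13 → j++
[i=4,j=4] 21>17 → j++
[i=4,j=5] 21>18 → j++
[i=4,j=6] 21>20 → j++
[i=4,j=7] 21==21 emit → i++,j++
[i=5,j=8] 23==23 emit → i++,j++
[i=6,j=9] 28==28 emit → i++,j++

12 moves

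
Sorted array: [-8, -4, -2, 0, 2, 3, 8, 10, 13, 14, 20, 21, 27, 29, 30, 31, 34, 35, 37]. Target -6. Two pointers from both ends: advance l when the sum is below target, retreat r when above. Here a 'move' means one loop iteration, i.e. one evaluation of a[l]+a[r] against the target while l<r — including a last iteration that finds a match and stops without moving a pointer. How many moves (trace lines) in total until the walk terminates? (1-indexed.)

15 moves

l=1 r=19: -8+37=29 >-6, r--
l=1 r=18: -8+35=27 >-6, r--
l=1 r=17: -8+34=26 >-6, r--
l=1 r=16: -8+31=23 >-6, r--
l=1 r=15: -8+30=22 >-6, r--
l=1 r=14: -8+29=21 >-6, r--
l=1 r=13: -8+27=19 >-6, r--
l=1 r=12: -8+21=13 >-6, r--
l=1 r=11: -8+20=12 >-6, r--
l=1 r=10: -8+14=6 >-6, r--
l=1 r=9: -8+13=5 >-6, r--
l=1 r=8: -8+10=2 >-6, r--
l=1 r=7: -8+8=0 >-6, r--
l=1 r=6: -8+3=-5 >-6, r--
l=1 r=5: -8+2=-6, found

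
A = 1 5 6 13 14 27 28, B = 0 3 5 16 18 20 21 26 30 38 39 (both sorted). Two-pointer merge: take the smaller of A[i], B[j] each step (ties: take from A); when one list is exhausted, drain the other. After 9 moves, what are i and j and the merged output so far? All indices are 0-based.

i=5, j=4, merged so far=[0, 1, 3, 5, 5, 6, 13, 14, 16]

i=0 j=0: A[i]=1>B[j]=0 take 0, j++
i=0 j=1: A[i]=1<=B[j]=3 take 1, i++
i=1 j=1: A[i]=5>B[j]=3 take 3, j++
i=1 j=2: A[i]=5<=B[j]=5 take 5, i++
i=2 j=2: A[i]=6>B[j]=5 take 5, j++
i=2 j=3: A[i]=6<=B[j]=16 take 6, i++
i=3 j=3: A[i]=13<=B[j]=16 take 13, i++
i=4 j=3: A[i]=14<=B[j]=16 take 14, i++
i=5 j=3: A[i]=27>B[j]=16 take 16, j++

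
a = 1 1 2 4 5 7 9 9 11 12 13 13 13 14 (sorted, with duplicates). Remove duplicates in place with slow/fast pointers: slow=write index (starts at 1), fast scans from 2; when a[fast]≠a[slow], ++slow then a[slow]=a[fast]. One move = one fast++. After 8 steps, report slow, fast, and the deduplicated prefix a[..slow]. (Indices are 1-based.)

(s=1,f=2) a[fast]=1=a[slow] dup → fast++
(s=1,f=3) a[fast]=2≠a[slow]=1 write a[2]=2 → slow++,fast++
(s=2,f=4) a[fast]=4≠a[slow]=2 write a[3]=4 → slow++,fast++
(s=3,f=5) a[fast]=5≠a[slow]=4 write a[4]=5 → slow++,fast++
(s=4,f=6) a[fast]=7≠a[slow]=5 write a[5]=7 → slow++,fast++
(s=5,f=7) a[fast]=9≠a[slow]=7 write a[6]=9 → slow++,fast++
(s=6,f=8) a[fast]=9=a[slow] dup → fast++
(s=6,f=9) a[fast]=11≠a[slow]=9 write a[7]=11 → slow++,fast++

slow=7, fast=10, prefix=[1, 2, 4, 5, 7, 9, 11]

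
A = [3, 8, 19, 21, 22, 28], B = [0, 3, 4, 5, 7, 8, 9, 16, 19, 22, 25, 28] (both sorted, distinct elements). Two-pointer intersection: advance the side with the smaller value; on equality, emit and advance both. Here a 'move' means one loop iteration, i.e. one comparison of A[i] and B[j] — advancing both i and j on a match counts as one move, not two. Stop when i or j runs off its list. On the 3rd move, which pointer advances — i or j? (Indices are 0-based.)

j

i=0 j=0: 3>0, j++
i=0 j=1: 3==3 emit, i++,j++
i=1 j=2: 8>4, j++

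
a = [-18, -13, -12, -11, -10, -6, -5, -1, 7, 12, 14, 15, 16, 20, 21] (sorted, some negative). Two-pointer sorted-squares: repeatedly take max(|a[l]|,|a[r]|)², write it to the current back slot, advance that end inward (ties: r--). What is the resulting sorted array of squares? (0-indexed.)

[0,14] |-18|<=|21| out[14]=441 → r--
[0,13] |-18|<=|20| out[13]=400 → r--
[0,12] |-18|>|16| out[12]=324 → l++
[1,12] |-13|<=|16| out[11]=256 → r--
[1,11] |-13|<=|15| out[10]=225 → r--
[1,10] |-13|<=|14| out[9]=196 → r--
[1,9] |-13|>|12| out[8]=169 → l++
[2,9] |-12|<=|12| out[7]=144 → r--
[2,8] |-12|>|7| out[6]=144 → l++
[3,8] |-11|>|7| out[5]=121 → l++
[4,8] |-10|>|7| out[4]=100 → l++
[5,8] |-6|<=|7| out[3]=49 → r--
[5,7] |-6|>|-1| out[2]=36 → l++
[6,7] |-5|>|-1| out[1]=25 → l++
[7,7] |-1|<=|-1| out[0]=1 → r--

[1, 25, 36, 49, 100, 121, 144, 144, 169, 196, 225, 256, 324, 400, 441]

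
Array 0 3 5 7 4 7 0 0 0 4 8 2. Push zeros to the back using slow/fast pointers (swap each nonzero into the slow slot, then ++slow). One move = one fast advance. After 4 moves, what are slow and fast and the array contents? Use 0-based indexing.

slow=3, fast=4, a=[3, 5, 7, 0, 4, 7, 0, 0, 0, 4, 8, 2]

slow=0 fast=0: a[fast]=0, fast++
slow=0 fast=1: a[fast]=3≠0 swap→a[0]=3, slow++,fast++
slow=1 fast=2: a[fast]=5≠0 swap→a[1]=5, slow++,fast++
slow=2 fast=3: a[fast]=7≠0 swap→a[2]=7, slow++,fast++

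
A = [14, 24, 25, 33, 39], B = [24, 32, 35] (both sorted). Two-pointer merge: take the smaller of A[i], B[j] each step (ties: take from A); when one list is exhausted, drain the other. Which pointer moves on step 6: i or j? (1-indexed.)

[i=1,j=1] A[i]=14<=B[j]=24 take 14 → i++
[i=2,j=1] A[i]=24<=B[j]=24 take 24 → i++
[i=3,j=1] A[i]=25>B[j]=24 take 24 → j++
[i=3,j=2] A[i]=25<=B[j]=32 take 25 → i++
[i=4,j=2] A[i]=33>B[j]=32 take 32 → j++
[i=4,j=3] A[i]=33<=B[j]=35 take 33 → i++

i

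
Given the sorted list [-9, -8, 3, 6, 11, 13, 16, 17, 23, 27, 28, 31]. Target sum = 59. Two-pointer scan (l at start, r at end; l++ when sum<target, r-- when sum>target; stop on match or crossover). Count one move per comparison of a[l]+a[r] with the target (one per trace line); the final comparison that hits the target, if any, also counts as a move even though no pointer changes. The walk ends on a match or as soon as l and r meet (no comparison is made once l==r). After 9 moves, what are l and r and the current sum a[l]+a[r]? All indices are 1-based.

l=10, r=12, sum=58

[1,12] -9+31=22 <59 → l++
[2,12] -8+31=23 <59 → l++
[3,12] 3+31=34 <59 → l++
[4,12] 6+31=37 <59 → l++
[5,12] 11+31=42 <59 → l++
[6,12] 13+31=44 <59 → l++
[7,12] 16+31=47 <59 → l++
[8,12] 17+31=48 <59 → l++
[9,12] 23+31=54 <59 → l++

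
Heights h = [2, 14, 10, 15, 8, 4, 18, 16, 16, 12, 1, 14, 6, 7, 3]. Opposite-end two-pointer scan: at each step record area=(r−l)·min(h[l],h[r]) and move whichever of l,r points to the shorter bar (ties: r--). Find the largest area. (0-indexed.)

max area = 140

[0,14] min(2,3)*14=28 best=28 * → l++
[1,14] min(14,3)*13=39 best=39 * → r--
[1,13] min(14,7)*12=84 best=84 * → r--
[1,12] min(14,6)*11=66 best=84 → r--
[1,11] min(14,14)*10=140 best=140 * → r--
[1,10] min(14,1)*9=9 best=140 → r--
[1,9] min(14,12)*8=96 best=140 → r--
[1,8] min(14,16)*7=98 best=140 → l++
[2,8] min(10,16)*6=60 best=140 → l++
[3,8] min(15,16)*5=75 best=140 → l++
[4,8] min(8,16)*4=32 best=140 → l++
[5,8] min(4,16)*3=12 best=140 → l++
[6,8] min(18,16)*2=32 best=140 → r--
[6,7] min(18,16)*1=16 best=140 → r--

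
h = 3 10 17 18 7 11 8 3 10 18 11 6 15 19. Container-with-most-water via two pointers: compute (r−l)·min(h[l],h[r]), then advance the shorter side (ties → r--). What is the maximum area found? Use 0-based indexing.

max area = 187

l=0 r=13: min(3,19)*13=39 best=39 *, l++
l=1 r=13: min(10,19)*12=120 best=120 *, l++
l=2 r=13: min(17,19)*11=187 best=187 *, l++
l=3 r=13: min(18,19)*10=180 best=187, l++
l=4 r=13: min(7,19)*9=63 best=187, l++
l=5 r=13: min(11,19)*8=88 best=187, l++
l=6 r=13: min(8,19)*7=56 best=187, l++
l=7 r=13: min(3,19)*6=18 best=187, l++
l=8 r=13: min(10,19)*5=50 best=187, l++
l=9 r=13: min(18,19)*4=72 best=187, l++
l=10 r=13: min(11,19)*3=33 best=187, l++
l=11 r=13: min(6,19)*2=12 best=187, l++
l=12 r=13: min(15,19)*1=15 best=187, l++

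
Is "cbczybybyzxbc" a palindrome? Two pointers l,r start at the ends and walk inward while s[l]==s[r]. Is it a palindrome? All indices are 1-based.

not a palindrome (mismatch at 3,11)

l=1 r=13: 'c'=='c', l++,r--
l=2 r=12: 'b'=='b', l++,r--
l=3 r=11: 'c'!='x', stop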